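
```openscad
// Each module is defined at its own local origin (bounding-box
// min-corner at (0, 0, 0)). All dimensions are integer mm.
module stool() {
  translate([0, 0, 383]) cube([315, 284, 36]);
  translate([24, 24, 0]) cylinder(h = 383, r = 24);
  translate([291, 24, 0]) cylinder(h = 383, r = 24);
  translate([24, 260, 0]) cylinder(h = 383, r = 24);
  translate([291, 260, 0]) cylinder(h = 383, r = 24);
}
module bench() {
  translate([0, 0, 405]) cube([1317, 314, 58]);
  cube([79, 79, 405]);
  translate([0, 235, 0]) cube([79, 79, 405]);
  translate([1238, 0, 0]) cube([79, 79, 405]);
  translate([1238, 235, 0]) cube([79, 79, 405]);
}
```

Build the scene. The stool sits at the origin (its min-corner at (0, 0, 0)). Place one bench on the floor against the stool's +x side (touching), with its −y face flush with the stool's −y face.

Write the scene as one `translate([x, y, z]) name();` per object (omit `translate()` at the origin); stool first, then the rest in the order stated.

stool();
translate([315, 0, 0]) bench();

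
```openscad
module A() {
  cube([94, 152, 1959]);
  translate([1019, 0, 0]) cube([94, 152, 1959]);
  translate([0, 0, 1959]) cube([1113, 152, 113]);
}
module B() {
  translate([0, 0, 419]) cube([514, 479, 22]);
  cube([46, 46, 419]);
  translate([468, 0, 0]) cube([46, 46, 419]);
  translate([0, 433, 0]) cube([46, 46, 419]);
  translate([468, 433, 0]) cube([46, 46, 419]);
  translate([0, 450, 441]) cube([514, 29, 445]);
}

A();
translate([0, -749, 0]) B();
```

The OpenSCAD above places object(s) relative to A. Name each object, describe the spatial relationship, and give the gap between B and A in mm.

A is a door frame. B is a chair. The chair is on the floor beside the door frame on its −y side. The gap between the chair and the door frame is 270 mm.

The chair's nearest face is 270 mm from the door frame's −y face.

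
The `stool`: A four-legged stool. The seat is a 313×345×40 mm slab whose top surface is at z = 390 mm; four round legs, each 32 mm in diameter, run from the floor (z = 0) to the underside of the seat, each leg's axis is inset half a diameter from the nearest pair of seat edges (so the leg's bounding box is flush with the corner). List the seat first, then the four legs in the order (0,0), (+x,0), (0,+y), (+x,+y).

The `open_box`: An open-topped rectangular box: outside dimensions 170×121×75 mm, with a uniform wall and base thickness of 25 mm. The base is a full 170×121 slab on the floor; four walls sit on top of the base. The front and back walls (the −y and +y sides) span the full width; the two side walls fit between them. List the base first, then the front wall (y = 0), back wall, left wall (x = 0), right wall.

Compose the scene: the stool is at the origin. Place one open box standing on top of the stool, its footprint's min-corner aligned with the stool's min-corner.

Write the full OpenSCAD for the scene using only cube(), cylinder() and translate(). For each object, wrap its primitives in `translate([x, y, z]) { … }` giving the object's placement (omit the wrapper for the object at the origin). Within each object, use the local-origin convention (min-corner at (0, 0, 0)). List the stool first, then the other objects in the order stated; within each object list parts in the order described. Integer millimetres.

translate([0, 0, 350]) cube([313, 345, 40]);
translate([16, 16, 0]) cylinder(h = 350, r = 16);
translate([297, 16, 0]) cylinder(h = 350, r = 16);
translate([16, 329, 0]) cylinder(h = 350, r = 16);
translate([297, 329, 0]) cylinder(h = 350, r = 16);
translate([0, 0, 390]) {
  cube([170, 121, 25]);
  translate([0, 0, 25]) cube([170, 25, 50]);
  translate([0, 96, 25]) cube([170, 25, 50]);
  translate([0, 25, 25]) cube([25, 71, 50]);
  translate([145, 25, 25]) cube([25, 71, 50]);
}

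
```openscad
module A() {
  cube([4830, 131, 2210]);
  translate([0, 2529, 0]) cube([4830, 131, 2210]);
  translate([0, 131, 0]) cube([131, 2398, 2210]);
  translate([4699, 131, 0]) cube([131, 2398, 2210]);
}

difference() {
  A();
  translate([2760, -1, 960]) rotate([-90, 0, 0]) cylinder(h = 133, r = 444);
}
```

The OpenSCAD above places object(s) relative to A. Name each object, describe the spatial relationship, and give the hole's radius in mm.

The subtracted cylinder has r = 444 mm.

A is a house frame. The house frame has a circular hole through its front wall. The hole's radius is 444 mm.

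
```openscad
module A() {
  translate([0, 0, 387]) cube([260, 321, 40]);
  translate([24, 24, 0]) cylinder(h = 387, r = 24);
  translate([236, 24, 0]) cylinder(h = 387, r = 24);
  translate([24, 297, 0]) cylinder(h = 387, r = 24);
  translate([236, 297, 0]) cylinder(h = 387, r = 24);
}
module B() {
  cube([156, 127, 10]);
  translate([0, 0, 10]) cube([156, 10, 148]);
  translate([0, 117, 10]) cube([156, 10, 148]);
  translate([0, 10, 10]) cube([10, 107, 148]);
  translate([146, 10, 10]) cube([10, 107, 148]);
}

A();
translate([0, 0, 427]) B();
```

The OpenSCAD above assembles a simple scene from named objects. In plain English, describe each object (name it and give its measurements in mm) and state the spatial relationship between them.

A is a simple wooden stool: a rectangular seat 260 mm (x) by 321 mm (y), 40 mm thick, top face at z = 427 mm, on four round legs, each 48 mm in diameter. The legs rest on z = 0, each leg's axis is inset half a diameter from the nearest pair of seat edges (so the leg's bounding box is flush with the corner).

B is an open-topped rectangular box: outside dimensions 156×127×158 mm, with a uniform wall and base thickness of 10 mm. The base is a full 156×127 slab on the floor; four walls sit on top of the base. The front and back walls (the −y and +y sides) span the full width; the two side walls fit between them.

The open box is on top of the stool.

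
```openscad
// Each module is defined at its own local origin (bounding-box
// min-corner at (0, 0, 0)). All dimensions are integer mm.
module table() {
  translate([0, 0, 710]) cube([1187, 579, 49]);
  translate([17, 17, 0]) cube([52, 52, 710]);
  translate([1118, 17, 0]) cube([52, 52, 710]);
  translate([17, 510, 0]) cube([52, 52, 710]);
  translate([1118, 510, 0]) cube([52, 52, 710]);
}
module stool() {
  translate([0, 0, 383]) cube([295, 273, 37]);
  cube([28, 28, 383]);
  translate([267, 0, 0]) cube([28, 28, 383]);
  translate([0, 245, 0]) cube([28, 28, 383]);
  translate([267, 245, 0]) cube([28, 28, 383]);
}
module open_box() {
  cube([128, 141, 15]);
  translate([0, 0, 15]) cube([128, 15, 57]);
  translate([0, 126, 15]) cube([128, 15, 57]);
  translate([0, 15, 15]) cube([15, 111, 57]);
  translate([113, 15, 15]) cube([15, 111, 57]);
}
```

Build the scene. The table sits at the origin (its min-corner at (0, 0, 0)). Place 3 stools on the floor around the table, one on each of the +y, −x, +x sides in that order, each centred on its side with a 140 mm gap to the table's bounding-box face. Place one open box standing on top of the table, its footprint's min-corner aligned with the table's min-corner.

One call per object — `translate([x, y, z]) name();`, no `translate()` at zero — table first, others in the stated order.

table();
translate([446, 719, 0]) stool();
translate([-435, 153, 0]) stool();
translate([1327, 153, 0]) stool();
translate([0, 0, 759]) open_box();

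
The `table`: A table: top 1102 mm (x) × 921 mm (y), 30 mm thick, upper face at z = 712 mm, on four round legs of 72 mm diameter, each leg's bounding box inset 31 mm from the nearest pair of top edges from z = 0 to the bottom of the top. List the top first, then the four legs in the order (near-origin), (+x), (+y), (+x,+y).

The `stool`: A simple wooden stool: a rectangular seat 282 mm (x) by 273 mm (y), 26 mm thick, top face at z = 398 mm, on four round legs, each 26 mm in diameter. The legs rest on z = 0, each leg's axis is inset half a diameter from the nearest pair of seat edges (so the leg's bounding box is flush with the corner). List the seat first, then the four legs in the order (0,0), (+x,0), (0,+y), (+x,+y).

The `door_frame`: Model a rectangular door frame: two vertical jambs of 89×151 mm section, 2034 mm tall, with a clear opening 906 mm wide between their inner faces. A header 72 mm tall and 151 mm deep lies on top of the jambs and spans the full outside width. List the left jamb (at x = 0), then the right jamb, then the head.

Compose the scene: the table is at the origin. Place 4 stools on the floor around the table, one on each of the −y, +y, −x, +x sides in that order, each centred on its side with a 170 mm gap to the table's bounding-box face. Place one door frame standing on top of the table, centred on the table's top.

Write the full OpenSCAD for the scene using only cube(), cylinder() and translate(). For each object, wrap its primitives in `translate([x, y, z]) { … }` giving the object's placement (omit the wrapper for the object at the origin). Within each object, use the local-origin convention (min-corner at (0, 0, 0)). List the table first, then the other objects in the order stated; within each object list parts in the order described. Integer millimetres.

translate([0, 0, 682]) cube([1102, 921, 30]);
translate([67, 67, 0]) cylinder(h = 682, r = 36);
translate([1035, 67, 0]) cylinder(h = 682, r = 36);
translate([67, 854, 0]) cylinder(h = 682, r = 36);
translate([1035, 854, 0]) cylinder(h = 682, r = 36);
translate([410, -443, 0]) {
  translate([0, 0, 372]) cube([282, 273, 26]);
  translate([13, 13, 0]) cylinder(h = 372, r = 13);
  translate([269, 13, 0]) cylinder(h = 372, r = 13);
  translate([13, 260, 0]) cylinder(h = 372, r = 13);
  translate([269, 260, 0]) cylinder(h = 372, r = 13);
}
translate([410, 1091, 0]) {
  translate([0, 0, 372]) cube([282, 273, 26]);
  translate([13, 13, 0]) cylinder(h = 372, r = 13);
  translate([269, 13, 0]) cylinder(h = 372, r = 13);
  translate([13, 260, 0]) cylinder(h = 372, r = 13);
  translate([269, 260, 0]) cylinder(h = 372, r = 13);
}
translate([-452, 324, 0]) {
  translate([0, 0, 372]) cube([282, 273, 26]);
  translate([13, 13, 0]) cylinder(h = 372, r = 13);
  translate([269, 13, 0]) cylinder(h = 372, r = 13);
  translate([13, 260, 0]) cylinder(h = 372, r = 13);
  translate([269, 260, 0]) cylinder(h = 372, r = 13);
}
translate([1272, 324, 0]) {
  translate([0, 0, 372]) cube([282, 273, 26]);
  translate([13, 13, 0]) cylinder(h = 372, r = 13);
  translate([269, 13, 0]) cylinder(h = 372, r = 13);
  translate([13, 260, 0]) cylinder(h = 372, r = 13);
  translate([269, 260, 0]) cylinder(h = 372, r = 13);
}
translate([9, 385, 712]) {
  cube([89, 151, 2034]);
  translate([995, 0, 0]) cube([89, 151, 2034]);
  translate([0, 0, 2034]) cube([1084, 151, 72]);
}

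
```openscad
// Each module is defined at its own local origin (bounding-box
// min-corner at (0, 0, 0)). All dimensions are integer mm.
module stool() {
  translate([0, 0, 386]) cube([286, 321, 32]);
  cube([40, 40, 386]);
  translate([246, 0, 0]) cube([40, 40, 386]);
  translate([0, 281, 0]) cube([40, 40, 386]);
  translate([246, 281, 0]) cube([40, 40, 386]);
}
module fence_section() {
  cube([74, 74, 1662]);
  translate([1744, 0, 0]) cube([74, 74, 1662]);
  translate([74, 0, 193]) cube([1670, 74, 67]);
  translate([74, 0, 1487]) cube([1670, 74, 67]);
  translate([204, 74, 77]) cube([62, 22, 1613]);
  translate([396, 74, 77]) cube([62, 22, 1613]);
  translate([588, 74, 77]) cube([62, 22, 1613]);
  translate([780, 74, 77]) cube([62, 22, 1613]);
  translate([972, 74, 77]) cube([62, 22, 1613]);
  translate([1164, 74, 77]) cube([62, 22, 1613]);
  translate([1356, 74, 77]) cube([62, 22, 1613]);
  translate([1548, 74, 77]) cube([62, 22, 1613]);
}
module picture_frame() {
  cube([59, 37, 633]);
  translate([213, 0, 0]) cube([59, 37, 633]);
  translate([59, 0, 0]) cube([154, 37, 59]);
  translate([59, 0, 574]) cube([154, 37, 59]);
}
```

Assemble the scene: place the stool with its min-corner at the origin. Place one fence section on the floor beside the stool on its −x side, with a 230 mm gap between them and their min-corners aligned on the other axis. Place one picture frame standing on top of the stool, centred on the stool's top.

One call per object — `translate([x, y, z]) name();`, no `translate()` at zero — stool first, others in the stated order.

stool();
translate([-2048, 0, 0]) fence_section();
translate([7, 142, 418]) picture_frame();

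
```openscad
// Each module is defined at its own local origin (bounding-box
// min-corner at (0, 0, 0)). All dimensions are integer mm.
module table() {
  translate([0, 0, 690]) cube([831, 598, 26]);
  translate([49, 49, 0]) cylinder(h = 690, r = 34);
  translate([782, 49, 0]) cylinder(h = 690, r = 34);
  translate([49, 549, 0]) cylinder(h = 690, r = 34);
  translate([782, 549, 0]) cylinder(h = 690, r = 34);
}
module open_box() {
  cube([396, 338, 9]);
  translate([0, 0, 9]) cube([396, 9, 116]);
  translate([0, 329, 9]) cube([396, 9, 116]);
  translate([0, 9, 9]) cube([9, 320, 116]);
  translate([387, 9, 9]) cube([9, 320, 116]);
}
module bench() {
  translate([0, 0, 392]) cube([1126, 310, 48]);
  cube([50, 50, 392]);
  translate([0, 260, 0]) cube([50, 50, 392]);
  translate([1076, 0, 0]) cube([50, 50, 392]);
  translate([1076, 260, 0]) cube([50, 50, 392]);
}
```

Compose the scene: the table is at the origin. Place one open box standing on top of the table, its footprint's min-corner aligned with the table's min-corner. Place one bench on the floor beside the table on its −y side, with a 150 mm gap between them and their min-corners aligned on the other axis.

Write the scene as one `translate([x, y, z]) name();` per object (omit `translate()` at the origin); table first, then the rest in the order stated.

table();
translate([0, 0, 716]) open_box();
translate([0, -460, 0]) bench();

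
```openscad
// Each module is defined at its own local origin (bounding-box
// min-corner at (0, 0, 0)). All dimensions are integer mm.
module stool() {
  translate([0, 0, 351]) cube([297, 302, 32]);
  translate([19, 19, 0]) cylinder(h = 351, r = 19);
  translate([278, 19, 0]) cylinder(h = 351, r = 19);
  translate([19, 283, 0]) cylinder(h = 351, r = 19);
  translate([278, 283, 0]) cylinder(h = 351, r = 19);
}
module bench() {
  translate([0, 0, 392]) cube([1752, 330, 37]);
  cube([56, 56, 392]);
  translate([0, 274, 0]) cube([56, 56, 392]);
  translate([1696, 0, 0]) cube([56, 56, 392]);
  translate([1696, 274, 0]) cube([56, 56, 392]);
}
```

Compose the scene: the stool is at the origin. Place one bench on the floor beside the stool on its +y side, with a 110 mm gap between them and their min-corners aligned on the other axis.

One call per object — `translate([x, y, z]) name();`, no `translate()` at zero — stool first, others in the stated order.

stool();
translate([0, 412, 0]) bench();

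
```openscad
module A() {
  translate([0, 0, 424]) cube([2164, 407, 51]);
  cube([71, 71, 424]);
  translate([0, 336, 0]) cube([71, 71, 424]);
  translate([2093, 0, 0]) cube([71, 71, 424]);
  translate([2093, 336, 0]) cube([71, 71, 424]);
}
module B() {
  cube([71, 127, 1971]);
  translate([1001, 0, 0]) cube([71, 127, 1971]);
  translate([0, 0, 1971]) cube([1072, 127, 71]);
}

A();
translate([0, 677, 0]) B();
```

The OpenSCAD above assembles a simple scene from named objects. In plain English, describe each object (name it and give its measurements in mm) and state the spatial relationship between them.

A is a long wooden bench with a 2164 mm (x) × 407 mm (y) seat, 51 mm thick, its top surface 475 mm above the floor. Four 71 mm square legs at the seat corners, flush with the edges, run from z = 0 to the seat underside.

B is a rectangular door frame: two vertical jambs of 71×127 mm section, 1971 mm tall, with a clear opening 930 mm wide between their inner faces. A header 71 mm tall and 127 mm deep lies on top of the jambs and spans the full outside width.

The door frame is on the floor beside the bench on its +y side.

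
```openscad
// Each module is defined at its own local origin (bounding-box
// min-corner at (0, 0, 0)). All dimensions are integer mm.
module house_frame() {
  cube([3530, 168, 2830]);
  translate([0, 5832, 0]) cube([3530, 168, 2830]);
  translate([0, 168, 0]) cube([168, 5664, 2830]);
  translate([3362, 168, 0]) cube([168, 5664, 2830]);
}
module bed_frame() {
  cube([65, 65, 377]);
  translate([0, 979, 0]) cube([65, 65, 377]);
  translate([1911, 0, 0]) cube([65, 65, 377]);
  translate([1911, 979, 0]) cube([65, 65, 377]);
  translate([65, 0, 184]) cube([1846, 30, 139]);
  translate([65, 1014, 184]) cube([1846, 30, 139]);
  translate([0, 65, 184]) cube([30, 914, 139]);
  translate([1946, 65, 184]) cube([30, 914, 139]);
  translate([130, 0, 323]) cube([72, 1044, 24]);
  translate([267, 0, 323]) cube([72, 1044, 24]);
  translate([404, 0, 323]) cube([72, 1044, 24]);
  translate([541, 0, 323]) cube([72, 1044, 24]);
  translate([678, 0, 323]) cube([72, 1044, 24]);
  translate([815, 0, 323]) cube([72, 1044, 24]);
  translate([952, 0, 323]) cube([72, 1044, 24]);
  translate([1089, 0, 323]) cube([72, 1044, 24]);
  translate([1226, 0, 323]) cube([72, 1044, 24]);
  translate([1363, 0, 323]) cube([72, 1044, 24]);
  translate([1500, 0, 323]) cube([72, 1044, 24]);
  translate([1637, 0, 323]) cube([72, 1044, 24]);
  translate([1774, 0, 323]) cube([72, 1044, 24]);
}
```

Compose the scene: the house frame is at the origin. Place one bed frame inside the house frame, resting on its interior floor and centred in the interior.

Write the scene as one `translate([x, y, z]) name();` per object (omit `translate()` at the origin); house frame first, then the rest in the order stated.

house_frame();
translate([777, 2478, 0]) bed_frame();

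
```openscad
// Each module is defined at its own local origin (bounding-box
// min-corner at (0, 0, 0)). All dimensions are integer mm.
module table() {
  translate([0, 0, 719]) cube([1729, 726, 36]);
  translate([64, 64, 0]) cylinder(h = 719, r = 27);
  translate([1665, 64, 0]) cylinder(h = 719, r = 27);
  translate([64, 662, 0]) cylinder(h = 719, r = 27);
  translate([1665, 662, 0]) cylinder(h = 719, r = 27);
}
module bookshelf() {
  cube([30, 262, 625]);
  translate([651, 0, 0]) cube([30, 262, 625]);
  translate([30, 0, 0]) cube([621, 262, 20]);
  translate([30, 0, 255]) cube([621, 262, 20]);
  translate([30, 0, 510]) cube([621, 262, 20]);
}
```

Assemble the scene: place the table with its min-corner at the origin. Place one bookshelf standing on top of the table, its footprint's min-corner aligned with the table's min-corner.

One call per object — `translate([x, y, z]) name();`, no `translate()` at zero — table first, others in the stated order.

table();
translate([0, 0, 755]) bookshelf();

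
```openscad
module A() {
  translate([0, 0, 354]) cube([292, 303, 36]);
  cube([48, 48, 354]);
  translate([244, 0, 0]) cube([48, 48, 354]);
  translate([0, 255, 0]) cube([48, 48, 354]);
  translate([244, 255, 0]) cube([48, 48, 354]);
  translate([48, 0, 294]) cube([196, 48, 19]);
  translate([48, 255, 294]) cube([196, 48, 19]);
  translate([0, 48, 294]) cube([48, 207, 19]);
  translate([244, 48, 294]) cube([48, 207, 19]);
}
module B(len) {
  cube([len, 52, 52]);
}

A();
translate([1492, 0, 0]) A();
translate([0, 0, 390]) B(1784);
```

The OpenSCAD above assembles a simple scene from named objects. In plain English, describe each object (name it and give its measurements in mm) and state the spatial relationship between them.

A is a four-legged stool. The seat is a 292×303×36 mm slab whose top surface is at z = 390 mm; four square legs, each 48×48 mm in cross-section, run from the floor (z = 0) to the underside of the seat, each flush with a corner of the seat. Four stretchers, 48 mm wide and 19 mm tall, connect adjacent legs with their undersides at z = 294 mm, each running between the inner faces of the legs it joins and aligned with the legs' outer faces on the other axis.

B is a rectangular beam 1784 mm long (x), 52 mm deep (y), 52 mm thick (z).

The beam spans the tops of two stools placed 1200 mm apart, resting at z = 390 mm.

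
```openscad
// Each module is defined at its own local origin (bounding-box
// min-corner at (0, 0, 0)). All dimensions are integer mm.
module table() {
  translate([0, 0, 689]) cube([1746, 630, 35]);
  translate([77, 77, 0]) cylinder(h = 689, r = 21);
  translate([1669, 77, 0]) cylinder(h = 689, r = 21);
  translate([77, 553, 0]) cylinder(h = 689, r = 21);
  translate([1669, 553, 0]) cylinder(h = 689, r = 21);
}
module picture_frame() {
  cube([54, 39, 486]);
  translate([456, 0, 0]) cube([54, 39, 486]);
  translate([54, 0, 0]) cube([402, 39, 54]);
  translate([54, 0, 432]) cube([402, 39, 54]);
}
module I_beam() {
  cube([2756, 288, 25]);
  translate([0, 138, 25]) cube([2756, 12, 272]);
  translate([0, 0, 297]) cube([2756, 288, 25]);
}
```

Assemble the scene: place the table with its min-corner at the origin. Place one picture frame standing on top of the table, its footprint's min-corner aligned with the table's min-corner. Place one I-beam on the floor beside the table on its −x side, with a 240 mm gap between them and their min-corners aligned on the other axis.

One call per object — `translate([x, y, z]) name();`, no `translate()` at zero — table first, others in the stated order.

table();
translate([0, 0, 724]) picture_frame();
translate([-2996, 0, 0]) I_beam();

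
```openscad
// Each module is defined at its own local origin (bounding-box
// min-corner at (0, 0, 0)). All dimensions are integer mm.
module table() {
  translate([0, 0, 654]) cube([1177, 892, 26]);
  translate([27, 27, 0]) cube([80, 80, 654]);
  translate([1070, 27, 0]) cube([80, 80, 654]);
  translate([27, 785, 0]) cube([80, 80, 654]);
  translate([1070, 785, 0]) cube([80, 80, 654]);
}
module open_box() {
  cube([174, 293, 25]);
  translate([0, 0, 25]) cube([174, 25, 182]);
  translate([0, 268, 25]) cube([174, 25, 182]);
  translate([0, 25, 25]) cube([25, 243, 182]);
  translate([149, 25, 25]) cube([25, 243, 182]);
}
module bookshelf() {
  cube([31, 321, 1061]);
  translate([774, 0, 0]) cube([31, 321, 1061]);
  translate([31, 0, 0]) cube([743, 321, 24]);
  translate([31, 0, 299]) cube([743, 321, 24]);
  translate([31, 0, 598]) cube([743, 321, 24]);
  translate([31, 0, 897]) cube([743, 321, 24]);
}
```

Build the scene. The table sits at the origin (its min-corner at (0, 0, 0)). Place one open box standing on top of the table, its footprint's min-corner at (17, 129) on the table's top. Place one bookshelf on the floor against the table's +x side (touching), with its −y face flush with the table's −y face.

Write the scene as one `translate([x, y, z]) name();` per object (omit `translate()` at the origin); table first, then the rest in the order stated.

table();
translate([17, 129, 680]) open_box();
translate([1177, 0, 0]) bookshelf();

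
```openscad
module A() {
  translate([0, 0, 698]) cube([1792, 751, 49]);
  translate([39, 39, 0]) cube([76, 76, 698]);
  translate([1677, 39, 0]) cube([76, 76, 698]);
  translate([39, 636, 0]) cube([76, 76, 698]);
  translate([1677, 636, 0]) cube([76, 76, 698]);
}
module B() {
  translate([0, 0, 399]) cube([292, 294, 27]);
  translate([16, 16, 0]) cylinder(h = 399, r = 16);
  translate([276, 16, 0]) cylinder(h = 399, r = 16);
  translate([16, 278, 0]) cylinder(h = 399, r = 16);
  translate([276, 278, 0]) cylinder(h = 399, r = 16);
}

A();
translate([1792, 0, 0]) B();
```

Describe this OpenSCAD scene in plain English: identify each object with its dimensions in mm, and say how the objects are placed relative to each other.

A is a rectangular dining table. The top is 1792×751×49 mm with its upper surface at z = 747 mm. It stands on four 76×76 mm square legs, each inset 39 mm from the nearest pair of top edges, running from the floor to the underside of the top.

B is a four-legged stool. The seat is a 292×294×27 mm slab whose top surface is at z = 426 mm; four round legs, each 32 mm in diameter, run from the floor (z = 0) to the underside of the seat, each leg's axis is inset half a diameter from the nearest pair of seat edges (so the leg's bounding box is flush with the corner).

The stool is against the table's +x side, with their −y faces flush.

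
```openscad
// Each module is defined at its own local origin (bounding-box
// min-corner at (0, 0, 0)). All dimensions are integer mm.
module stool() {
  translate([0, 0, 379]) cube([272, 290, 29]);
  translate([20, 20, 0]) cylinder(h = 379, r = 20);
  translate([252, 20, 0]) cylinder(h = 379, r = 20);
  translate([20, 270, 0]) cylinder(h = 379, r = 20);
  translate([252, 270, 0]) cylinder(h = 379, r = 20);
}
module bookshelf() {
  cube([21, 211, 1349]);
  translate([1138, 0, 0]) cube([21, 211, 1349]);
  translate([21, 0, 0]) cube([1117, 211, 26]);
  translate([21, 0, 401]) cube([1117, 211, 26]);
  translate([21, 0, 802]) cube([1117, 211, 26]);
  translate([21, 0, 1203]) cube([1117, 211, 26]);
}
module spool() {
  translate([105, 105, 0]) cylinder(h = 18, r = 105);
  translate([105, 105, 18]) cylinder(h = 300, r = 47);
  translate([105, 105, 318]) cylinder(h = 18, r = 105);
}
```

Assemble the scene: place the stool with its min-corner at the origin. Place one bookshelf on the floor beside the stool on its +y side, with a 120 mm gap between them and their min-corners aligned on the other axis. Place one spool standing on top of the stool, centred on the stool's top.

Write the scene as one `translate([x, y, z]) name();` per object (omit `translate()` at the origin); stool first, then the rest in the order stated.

stool();
translate([0, 410, 0]) bookshelf();
translate([31, 40, 408]) spool();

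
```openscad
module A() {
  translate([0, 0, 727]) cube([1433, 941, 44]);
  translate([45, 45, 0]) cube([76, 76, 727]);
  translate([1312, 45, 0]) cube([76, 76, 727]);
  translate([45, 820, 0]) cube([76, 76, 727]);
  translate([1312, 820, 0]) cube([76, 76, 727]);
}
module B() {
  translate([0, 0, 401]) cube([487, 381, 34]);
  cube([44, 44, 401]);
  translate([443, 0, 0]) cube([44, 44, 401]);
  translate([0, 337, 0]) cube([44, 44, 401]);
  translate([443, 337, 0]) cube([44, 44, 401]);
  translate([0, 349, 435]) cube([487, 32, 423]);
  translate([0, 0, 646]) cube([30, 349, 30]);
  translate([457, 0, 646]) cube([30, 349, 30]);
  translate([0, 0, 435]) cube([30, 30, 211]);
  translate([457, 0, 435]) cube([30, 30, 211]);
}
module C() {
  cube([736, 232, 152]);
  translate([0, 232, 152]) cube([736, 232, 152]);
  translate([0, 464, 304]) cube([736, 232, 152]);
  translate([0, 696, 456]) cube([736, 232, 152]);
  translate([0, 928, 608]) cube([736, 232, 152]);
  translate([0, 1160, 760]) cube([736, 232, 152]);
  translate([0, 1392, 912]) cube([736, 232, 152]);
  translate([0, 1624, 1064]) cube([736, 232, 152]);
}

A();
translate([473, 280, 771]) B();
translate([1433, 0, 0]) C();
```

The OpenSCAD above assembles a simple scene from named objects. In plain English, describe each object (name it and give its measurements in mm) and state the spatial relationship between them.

A is a rectangular dining table. The top is 1433×941×44 mm with its upper surface at z = 771 mm. It stands on four 76×76 mm square legs, each inset 45 mm from the nearest pair of top edges, running from the floor to the underside of the top.

B is a chair: 487×381 mm seat, 34 mm thick, top at z = 435 mm, on four 44 mm square corner legs flush with the seat edges. A 32 mm thick backrest slab spans the full seat width, extending 423 mm above the seat top, its back face flush with the seat's +y edge. Two armrests of 30×30 mm section run along each side from the seat's front edge to the front of the backrest, top faces 241 mm above the seat top and outer faces flush with the seat's x-edges; a 30×30 mm post under the front of each armrest stands on the seat at the front corner.

C is a straight staircase of 8 solid steps. Each step is 736 mm wide (x), 232 mm deep (y, the going) and 152 mm tall (the rise). The first step rests on the floor; each subsequent step sits one going further in +y and one rise higher in +z, directly behind and above the previous step with no overlap.

The chair is on top of the table, centred. The staircase is against the table's +x side, with their −y faces flush.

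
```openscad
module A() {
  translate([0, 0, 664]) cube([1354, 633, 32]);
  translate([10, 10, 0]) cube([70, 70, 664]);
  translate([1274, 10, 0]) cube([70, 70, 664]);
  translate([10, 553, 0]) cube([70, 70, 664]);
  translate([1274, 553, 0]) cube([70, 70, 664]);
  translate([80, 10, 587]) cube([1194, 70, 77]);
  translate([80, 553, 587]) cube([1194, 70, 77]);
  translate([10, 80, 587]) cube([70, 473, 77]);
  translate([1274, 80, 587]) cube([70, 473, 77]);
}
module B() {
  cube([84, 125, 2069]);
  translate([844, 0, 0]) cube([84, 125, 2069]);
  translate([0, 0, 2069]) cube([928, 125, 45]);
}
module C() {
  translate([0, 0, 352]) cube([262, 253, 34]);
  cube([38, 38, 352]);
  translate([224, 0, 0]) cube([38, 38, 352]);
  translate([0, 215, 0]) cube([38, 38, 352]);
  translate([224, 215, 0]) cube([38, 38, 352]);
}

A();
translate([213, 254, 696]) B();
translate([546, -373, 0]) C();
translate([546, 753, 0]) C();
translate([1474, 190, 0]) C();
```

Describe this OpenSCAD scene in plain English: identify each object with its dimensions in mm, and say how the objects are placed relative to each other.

A is a table with a 1354×633 mm rectangular top, 32 mm thick, top surface at z = 696 mm, supported by four 70×70 mm square legs, each inset 10 mm from the nearest pair of top edges, running from the floor. Four apron rails, 70 mm thick and 77 mm tall, run between adjacent legs with their top edges flush with the underside of the top and their outer faces flush with the legs' outer faces.

B is a rectangular door frame: two vertical jambs of 84×125 mm section, 2069 mm tall, with a clear opening 760 mm wide between their inner faces. A header 45 mm tall and 125 mm deep lies on top of the jambs and spans the full outside width.

C is a simple wooden stool: a rectangular seat 262 mm (x) by 253 mm (y), 34 mm thick, top face at z = 386 mm, on four square legs, each 38×38 mm in cross-section. The legs rest on z = 0, each flush with a corner of the seat.

The door frame is on top of the table, centred. Three stools sit around the table at the −y, +y, +x sides.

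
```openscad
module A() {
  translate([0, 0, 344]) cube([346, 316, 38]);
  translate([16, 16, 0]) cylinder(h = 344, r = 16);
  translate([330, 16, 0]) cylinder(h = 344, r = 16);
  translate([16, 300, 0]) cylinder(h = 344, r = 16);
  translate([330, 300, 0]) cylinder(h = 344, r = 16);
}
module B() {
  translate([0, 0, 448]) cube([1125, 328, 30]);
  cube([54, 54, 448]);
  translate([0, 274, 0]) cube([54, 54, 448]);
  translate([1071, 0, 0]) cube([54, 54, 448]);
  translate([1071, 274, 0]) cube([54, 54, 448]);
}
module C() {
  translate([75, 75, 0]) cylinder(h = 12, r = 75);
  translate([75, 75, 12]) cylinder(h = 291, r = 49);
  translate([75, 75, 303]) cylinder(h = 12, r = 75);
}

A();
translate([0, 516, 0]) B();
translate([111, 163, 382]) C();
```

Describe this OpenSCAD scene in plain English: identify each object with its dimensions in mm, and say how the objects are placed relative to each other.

A is a four-legged stool. The seat is 346×316 mm, 38 mm thick, top at z = 382 mm. It stands on four round legs, each 32 mm in diameter, from z = 0 to the seat underside, each leg's axis is inset half a diameter from the nearest pair of seat edges (so the leg's bounding box is flush with the corner).

B is a long wooden bench with a 1125 mm (x) × 328 mm (y) seat, 30 mm thick, its top surface 478 mm above the floor. Four 54 mm square legs at the seat corners, flush with the edges, run from z = 0 to the seat underside.

C is a spool: two coaxial disc flanges of radius 75 mm and thickness 12 mm, joined by a core cylinder of radius 49 mm and height 291 mm. The lower flange rests on z = 0 and the three cylinders share a vertical axis.

The bench is on the floor beside the stool on its +y side. The spool is on top of the stool.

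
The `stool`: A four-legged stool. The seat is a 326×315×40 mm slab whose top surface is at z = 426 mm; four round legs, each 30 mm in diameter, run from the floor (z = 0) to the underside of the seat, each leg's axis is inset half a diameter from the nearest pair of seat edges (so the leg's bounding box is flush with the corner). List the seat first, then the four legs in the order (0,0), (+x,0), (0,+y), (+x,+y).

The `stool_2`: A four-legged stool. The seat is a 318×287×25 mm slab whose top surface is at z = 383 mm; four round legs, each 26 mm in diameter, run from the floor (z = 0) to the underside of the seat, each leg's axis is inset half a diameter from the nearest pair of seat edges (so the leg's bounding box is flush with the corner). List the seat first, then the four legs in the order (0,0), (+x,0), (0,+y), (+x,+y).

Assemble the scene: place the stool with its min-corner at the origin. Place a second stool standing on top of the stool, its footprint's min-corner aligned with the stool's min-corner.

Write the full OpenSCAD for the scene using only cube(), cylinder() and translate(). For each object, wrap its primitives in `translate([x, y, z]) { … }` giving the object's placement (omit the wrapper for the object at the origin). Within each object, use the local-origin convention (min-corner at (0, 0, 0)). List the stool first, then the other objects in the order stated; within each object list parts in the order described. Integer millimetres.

translate([0, 0, 386]) cube([326, 315, 40]);
translate([15, 15, 0]) cylinder(h = 386, r = 15);
translate([311, 15, 0]) cylinder(h = 386, r = 15);
translate([15, 300, 0]) cylinder(h = 386, r = 15);
translate([311, 300, 0]) cylinder(h = 386, r = 15);
translate([0, 0, 426]) {
  translate([0, 0, 358]) cube([318, 287, 25]);
  translate([13, 13, 0]) cylinder(h = 358, r = 13);
  translate([305, 13, 0]) cylinder(h = 358, r = 13);
  translate([13, 274, 0]) cylinder(h = 358, r = 13);
  translate([305, 274, 0]) cylinder(h = 358, r = 13);
}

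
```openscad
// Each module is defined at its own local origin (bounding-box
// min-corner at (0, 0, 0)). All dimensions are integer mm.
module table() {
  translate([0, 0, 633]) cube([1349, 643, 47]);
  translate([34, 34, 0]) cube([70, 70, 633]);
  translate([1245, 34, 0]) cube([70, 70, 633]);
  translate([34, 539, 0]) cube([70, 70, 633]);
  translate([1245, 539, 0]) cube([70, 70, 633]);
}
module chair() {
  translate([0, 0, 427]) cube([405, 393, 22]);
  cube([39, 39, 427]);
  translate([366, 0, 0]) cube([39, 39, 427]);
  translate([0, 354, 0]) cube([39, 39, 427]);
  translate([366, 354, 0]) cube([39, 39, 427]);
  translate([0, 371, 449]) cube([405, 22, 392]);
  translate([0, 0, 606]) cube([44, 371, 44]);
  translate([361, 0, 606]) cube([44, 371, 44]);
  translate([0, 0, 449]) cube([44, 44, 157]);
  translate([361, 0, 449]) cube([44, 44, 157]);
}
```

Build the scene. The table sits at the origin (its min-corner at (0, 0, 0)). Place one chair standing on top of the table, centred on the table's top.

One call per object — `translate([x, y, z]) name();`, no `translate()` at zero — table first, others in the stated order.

table();
translate([472, 125, 680]) chair();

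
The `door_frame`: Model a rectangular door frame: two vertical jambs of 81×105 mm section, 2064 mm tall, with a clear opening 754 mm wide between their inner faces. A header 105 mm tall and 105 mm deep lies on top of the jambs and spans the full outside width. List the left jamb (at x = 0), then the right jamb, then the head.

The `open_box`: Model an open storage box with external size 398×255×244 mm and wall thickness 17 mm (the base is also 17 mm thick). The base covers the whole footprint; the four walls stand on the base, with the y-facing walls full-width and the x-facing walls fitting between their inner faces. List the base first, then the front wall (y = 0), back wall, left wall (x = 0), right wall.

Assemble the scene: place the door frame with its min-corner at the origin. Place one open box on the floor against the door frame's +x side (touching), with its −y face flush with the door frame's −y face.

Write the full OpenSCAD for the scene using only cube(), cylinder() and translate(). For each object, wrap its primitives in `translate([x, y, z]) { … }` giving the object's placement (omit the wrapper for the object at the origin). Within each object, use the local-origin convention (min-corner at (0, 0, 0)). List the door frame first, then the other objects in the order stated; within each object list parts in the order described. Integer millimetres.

cube([81, 105, 2064]);
translate([835, 0, 0]) cube([81, 105, 2064]);
translate([0, 0, 2064]) cube([916, 105, 105]);
translate([916, 0, 0]) {
  cube([398, 255, 17]);
  translate([0, 0, 17]) cube([398, 17, 227]);
  translate([0, 238, 17]) cube([398, 17, 227]);
  translate([0, 17, 17]) cube([17, 221, 227]);
  translate([381, 17, 17]) cube([17, 221, 227]);
}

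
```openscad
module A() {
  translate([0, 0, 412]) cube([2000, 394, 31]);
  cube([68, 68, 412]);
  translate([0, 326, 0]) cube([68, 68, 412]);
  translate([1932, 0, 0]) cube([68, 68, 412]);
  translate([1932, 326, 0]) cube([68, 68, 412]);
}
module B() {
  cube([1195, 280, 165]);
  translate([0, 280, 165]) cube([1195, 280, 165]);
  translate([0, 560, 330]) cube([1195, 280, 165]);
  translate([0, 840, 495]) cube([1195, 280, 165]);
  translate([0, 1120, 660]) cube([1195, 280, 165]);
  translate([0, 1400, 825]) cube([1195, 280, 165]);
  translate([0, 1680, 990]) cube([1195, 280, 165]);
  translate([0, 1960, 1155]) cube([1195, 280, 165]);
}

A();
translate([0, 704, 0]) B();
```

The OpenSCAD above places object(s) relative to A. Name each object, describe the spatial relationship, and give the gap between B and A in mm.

A is a bench. B is a staircase. The staircase is on the floor beside the bench on its +y side. The gap between the staircase and the bench is 310 mm.

The staircase's nearest face is 310 mm from the bench's +y face.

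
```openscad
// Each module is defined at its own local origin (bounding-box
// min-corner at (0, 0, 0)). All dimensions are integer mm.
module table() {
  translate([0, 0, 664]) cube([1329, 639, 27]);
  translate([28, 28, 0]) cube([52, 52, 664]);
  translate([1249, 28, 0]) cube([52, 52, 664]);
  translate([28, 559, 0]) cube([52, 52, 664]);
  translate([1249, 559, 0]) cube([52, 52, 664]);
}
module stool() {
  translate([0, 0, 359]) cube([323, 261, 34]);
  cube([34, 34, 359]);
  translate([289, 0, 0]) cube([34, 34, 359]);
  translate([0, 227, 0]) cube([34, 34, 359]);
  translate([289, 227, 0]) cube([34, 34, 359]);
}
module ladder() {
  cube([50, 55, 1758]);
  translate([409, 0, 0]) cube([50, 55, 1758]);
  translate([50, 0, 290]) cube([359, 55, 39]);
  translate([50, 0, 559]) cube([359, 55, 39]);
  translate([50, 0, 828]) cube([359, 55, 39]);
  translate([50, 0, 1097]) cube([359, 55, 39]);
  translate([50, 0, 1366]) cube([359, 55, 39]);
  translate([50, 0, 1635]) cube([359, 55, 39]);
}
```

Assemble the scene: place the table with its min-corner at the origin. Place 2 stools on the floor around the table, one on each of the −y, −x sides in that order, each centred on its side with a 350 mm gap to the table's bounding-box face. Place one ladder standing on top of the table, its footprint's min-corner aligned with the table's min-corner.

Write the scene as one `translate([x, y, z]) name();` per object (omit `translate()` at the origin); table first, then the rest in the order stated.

table();
translate([503, -611, 0]) stool();
translate([-673, 189, 0]) stool();
translate([0, 0, 691]) ladder();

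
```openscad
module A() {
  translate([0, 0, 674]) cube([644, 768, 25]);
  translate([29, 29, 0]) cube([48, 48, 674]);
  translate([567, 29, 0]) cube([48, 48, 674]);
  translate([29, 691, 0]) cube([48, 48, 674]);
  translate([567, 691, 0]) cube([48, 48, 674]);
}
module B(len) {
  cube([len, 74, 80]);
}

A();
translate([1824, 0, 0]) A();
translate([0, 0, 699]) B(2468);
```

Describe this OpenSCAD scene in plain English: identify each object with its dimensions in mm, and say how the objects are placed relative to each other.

A is a table: top 644 mm (x) × 768 mm (y), 25 mm thick, upper face at z = 699 mm, on four 48×48 mm square legs, each inset 29 mm from the nearest pair of top edges, running from z = 0 to the bottom of the top.

B is a rectangular beam 2468 mm long (x), 74 mm deep (y), 80 mm thick (z).

The beam spans the tops of two tables placed 1180 mm apart, resting at z = 699 mm.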